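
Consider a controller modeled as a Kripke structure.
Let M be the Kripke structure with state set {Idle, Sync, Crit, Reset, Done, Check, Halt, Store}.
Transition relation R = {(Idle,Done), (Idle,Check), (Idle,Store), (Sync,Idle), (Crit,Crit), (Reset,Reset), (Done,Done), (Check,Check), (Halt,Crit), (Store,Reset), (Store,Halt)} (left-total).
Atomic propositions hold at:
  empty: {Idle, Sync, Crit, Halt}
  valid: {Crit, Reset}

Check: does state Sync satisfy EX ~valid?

Sat(~valid) = {Idle, Sync, Done, Check, Halt, Store}
Sat(EX ~valid) = {s : some successor in {Idle, Sync, Done, Check, Halt, Store}} = {Idle, Sync, Done, Check, Store}
Sync ∈ Sat(EX ~valid) = {Idle, Sync, Done, Check, Store}, so the formula holds at Sync.

Yes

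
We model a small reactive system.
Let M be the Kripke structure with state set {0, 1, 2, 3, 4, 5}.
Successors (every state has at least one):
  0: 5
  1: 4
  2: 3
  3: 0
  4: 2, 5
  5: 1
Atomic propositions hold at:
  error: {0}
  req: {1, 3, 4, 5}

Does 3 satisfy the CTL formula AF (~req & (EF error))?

Yes

Sat(~req) = {0, 2}
EF error: least fixpoint, start Z0 = {0}, add states with some successor in Z. Z1 = {0, 3}; Z2 = {0, 2, 3}; Z3 = {0, 2, 3, 4}; Z4 = {0, 1, 2, 3, 4}; Z5 = {0, 1, 2, 3, 4, 5}; fixed.
Sat(EF error) = {0, 1, 2, 3, 4, 5}
Sat(~req & (EF error)) = {0, 2}
AF (~req & (EF error)): least fixpoint, start Z0 = {0, 2}, add states with every successor in Z. Z1 = {0, 2, 3}; fixed.
Sat(AF (~req & (EF error))) = {0, 2, 3}
3 ∈ Sat(AF (~req & (EF error))) = {0, 2, 3}, so the formula holds at 3.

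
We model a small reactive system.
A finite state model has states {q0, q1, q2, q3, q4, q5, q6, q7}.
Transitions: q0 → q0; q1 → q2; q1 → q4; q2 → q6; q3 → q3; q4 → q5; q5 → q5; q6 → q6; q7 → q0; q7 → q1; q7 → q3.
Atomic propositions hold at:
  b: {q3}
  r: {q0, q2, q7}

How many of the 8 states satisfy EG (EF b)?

2

EF b: least fixpoint, start Z0 = {q3}, add states with some successor in Z. Z1 = {q3, q7}; fixed.
Sat(EF b) = {q3, q7}
EG (EF b): greatest fixpoint, start Z0 = {q3, q7}, keep only states in Sat with some successor in Z. Already a fixed point.
Sat(EG (EF b)) = {q3, q7}
|Sat(EG (EF b))| = |{q3, q7}| = 2.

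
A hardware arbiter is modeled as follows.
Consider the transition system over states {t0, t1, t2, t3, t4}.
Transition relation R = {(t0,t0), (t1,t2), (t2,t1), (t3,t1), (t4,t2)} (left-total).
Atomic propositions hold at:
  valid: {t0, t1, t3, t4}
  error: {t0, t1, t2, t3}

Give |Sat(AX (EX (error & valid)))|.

Sat(error & valid) = {t0, t1, t3}
Sat(EX (error & valid)) = {s : some successor in {t0, t1, t3}} = {t0, t2, t3}
Sat(AX (EX (error & valid))) = {s : every successor in {t0, t2, t3}} = {t0, t1, t4}
|Sat(AX (EX (error & valid)))| = |{t0, t1, t4}| = 3.

3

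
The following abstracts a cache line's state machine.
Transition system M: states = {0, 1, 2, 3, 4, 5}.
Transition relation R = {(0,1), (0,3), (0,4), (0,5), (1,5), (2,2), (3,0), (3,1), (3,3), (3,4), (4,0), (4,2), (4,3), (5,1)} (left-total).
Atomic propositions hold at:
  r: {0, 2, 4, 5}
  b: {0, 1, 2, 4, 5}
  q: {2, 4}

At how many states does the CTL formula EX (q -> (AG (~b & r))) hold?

5

Sat(~b) = {3}
Sat(~b & r) = ∅
AG (~b & r): greatest fixpoint, start Z0 = ∅, keep only states in Sat with every successor in Z. Already a fixed point.
Sat(AG (~b & r)) = ∅
Sat(q -> (AG (~b & r))) = {0, 1, 3, 5}
Sat(EX (q -> (AG (~b & r)))) = {s : some successor in {0, 1, 3, 5}} = {0, 1, 3, 4, 5}
|Sat(EX (q -> (AG (~b & r))))| = |{0, 1, 3, 4, 5}| = 5.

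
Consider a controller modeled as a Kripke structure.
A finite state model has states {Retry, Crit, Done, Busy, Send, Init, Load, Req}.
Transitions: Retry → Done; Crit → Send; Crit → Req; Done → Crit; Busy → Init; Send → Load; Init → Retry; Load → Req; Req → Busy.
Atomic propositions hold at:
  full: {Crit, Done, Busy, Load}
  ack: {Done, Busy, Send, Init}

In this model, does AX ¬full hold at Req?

Sat(¬full) = {Retry, Send, Init, Req}
Sat(AX ¬full) = {s : every successor in {Retry, Send, Init, Req}} = {Crit, Busy, Init, Load}
Req ∉ Sat(AX ¬full) = {Crit, Busy, Init, Load}, so the formula does not hold at Req.

No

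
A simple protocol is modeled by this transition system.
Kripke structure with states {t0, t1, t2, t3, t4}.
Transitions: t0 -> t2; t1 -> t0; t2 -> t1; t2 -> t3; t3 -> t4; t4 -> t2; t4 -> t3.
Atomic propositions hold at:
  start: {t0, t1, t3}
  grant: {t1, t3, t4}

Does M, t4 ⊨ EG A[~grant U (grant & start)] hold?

Sat(~grant) = {t0, t2}
Sat(grant & start) = {t1, t3}
A[~grant U (grant & start)]: least fixpoint, start Z0 = Sat((grant & start)) = {t1, t3}, add states in Sat(~grant) with every successor in Z. Z1 = {t1, t2, t3}; Z2 = {t0, t1, t2, t3}; fixed.
Sat(A[~grant U (grant & start)]) = {t0, t1, t2, t3}
EG A[~grant U (grant & start)]: greatest fixpoint, start Z0 = {t0, t1, t2, t3}, keep only states in Sat with some successor in Z. Z1 = {t0, t1, t2}; fixed.
Sat(EG A[~grant U (grant & start)]) = {t0, t1, t2}
t4 ∉ Sat(EG A[~grant U (grant & start)]) = {t0, t1, t2}, so the formula does not hold at t4.

No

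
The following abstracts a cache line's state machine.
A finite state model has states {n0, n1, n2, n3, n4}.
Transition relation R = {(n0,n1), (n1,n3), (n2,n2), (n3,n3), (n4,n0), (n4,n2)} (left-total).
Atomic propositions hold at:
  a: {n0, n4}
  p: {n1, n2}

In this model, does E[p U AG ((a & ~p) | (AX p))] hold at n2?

Sat(~p) = {n0, n3, n4}
Sat(a & ~p) = {n0, n4}
Sat(AX p) = {s : every successor in {n1, n2}} = {n0, n2}
Sat((a & ~p) | (AX p)) = {n0, n2, n4}
AG ((a & ~p) | (AX p)): greatest fixpoint, start Z0 = {n0, n2, n4}, keep only states in Sat with every successor in Z. Z1 = {n2, n4}; Z2 = {n2}; fixed.
Sat(AG ((a & ~p) | (AX p))) = {n2}
E[p U AG ((a & ~p) | (AX p))]: least fixpoint, start Z0 = Sat(AG ((a & ~p) | (AX p))) = {n2}, add states in Sat(p) with some successor in Z. Already a fixed point.
Sat(E[p U AG ((a & ~p) | (AX p))]) = {n2}
n2 ∈ Sat(E[p U AG ((a & ~p) | (AX p))]) = {n2}, so the formula holds at n2.

Yes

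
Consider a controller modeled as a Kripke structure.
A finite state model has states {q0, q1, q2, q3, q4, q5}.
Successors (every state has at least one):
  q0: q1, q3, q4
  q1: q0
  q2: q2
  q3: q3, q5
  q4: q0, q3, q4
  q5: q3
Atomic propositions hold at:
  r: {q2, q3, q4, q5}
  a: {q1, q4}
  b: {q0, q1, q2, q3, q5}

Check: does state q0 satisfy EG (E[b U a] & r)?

E[b U a]: least fixpoint, start Z0 = Sat(a) = {q1, q4}, add states in Sat(b) with some successor in Z. Z1 = {q0, q1, q4}; fixed.
Sat(E[b U a]) = {q0, q1, q4}
Sat(E[b U a] & r) = {q4}
EG (E[b U a] & r): greatest fixpoint, start Z0 = {q4}, keep only states in Sat with some successor in Z. Already a fixed point.
Sat(EG (E[b U a] & r)) = {q4}
q0 ∉ Sat(EG (E[b U a] & r)) = {q4}, so the formula does not hold at q0.

No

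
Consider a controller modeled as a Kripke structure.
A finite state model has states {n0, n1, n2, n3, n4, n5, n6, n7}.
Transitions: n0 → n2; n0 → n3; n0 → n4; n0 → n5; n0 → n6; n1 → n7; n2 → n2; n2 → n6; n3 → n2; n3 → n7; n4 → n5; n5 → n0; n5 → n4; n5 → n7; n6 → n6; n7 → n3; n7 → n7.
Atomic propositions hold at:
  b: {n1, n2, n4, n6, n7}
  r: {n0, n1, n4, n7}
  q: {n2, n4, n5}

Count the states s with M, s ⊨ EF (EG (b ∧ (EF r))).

6

EF r: least fixpoint, start Z0 = {n0, n1, n4, n7}, add states with some successor in Z. Z1 = {n0, n1, n3, n4, n5, n7}; fixed.
Sat(EF r) = {n0, n1, n3, n4, n5, n7}
Sat(b ∧ (EF r)) = {n1, n4, n7}
EG (b ∧ (EF r)): greatest fixpoint, start Z0 = {n1, n4, n7}, keep only states in Sat with some successor in Z. Z1 = {n1, n7}; fixed.
Sat(EG (b ∧ (EF r))) = {n1, n7}
EF (EG (b ∧ (EF r))): least fixpoint, start Z0 = {n1, n7}, add states with some successor in Z. Z1 = {n1, n3, n5, n7}; Z2 = {n0, n1, n3, n4, n5, n7}; fixed.
Sat(EF (EG (b ∧ (EF r)))) = {n0, n1, n3, n4, n5, n7}
|Sat(EF (EG (b ∧ (EF r))))| = |{n0, n1, n3, n4, n5, n7}| = 6.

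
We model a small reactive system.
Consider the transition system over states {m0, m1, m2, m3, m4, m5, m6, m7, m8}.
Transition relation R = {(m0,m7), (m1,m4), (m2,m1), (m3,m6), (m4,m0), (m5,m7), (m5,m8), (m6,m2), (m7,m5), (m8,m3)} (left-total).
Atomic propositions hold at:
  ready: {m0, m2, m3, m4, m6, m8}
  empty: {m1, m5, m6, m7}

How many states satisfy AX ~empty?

Sat(~empty) = {m0, m2, m3, m4, m8}
Sat(AX ~empty) = {s : every successor in {m0, m2, m3, m4, m8}} = {m1, m4, m6, m8}
|Sat(AX ~empty)| = |{m1, m4, m6, m8}| = 4.

4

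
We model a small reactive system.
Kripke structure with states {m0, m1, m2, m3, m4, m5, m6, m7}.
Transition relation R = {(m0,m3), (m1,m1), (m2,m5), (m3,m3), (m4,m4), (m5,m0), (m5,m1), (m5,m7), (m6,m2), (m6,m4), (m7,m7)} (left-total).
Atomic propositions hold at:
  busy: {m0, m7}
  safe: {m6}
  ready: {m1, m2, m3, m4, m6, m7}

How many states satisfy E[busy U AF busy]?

2

AF busy: least fixpoint, start Z0 = {m0, m7}, add states with every successor in Z. Already a fixed point.
Sat(AF busy) = {m0, m7}
E[busy U AF busy]: least fixpoint, start Z0 = Sat(AF busy) = {m0, m7}, add states in Sat(busy) with some successor in Z. Already a fixed point.
Sat(E[busy U AF busy]) = {m0, m7}
|Sat(E[busy U AF busy])| = |{m0, m7}| = 2.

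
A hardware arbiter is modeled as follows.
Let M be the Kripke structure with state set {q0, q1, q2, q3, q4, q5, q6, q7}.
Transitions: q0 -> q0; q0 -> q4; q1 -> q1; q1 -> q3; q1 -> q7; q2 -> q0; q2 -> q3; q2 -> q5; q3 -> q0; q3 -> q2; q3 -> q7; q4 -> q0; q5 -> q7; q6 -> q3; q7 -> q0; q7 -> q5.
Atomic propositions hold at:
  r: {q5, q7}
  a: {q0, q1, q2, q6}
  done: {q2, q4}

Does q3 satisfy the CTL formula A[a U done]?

A[a U done]: least fixpoint, start Z0 = Sat(done) = {q2, q4}, add states in Sat(a) with every successor in Z. Already a fixed point.
Sat(A[a U done]) = {q2, q4}
q3 ∉ Sat(A[a U done]) = {q2, q4}, so the formula does not hold at q3.

No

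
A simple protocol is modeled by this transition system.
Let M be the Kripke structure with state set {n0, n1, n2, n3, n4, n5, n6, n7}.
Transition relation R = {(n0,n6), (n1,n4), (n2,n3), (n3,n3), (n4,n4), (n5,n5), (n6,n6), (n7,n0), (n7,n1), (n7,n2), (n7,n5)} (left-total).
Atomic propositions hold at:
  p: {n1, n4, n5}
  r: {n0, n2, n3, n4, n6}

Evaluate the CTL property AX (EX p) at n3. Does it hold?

Sat(EX p) = {s : some successor in {n1, n4, n5}} = {n1, n4, n5, n7}
Sat(AX (EX p)) = {s : every successor in {n1, n4, n5, n7}} = {n1, n4, n5}
n3 ∉ Sat(AX (EX p)) = {n1, n4, n5}, so the formula does not hold at n3.

No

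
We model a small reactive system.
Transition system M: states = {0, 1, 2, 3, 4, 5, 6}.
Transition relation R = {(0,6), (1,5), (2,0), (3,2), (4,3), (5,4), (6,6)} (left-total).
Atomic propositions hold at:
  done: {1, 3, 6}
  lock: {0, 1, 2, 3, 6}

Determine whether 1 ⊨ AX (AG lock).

AG lock: greatest fixpoint, start Z0 = {0, 1, 2, 3, 6}, keep only states in Sat with every successor in Z. Z1 = {0, 2, 3, 6}; fixed.
Sat(AG lock) = {0, 2, 3, 6}
Sat(AX (AG lock)) = {s : every successor in {0, 2, 3, 6}} = {0, 2, 3, 4, 6}
1 ∉ Sat(AX (AG lock)) = {0, 2, 3, 4, 6}, so the formula does not hold at 1.

No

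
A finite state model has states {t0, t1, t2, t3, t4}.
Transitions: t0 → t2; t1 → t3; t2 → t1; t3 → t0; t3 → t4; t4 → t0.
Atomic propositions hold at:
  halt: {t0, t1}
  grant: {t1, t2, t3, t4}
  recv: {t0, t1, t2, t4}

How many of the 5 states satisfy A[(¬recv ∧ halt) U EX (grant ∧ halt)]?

1

Sat(¬recv) = {t3}
Sat(¬recv ∧ halt) = ∅
Sat(grant ∧ halt) = {t1}
Sat(EX (grant ∧ halt)) = {s : some successor in {t1}} = {t2}
A[(¬recv ∧ halt) U EX (grant ∧ halt)]: least fixpoint, start Z0 = Sat(EX (grant ∧ halt)) = {t2}, add states in Sat(¬recv ∧ halt) with every successor in Z. Already a fixed point.
Sat(A[(¬recv ∧ halt) U EX (grant ∧ halt)]) = {t2}
|Sat(A[(¬recv ∧ halt) U EX (grant ∧ halt)])| = |{t2}| = 1.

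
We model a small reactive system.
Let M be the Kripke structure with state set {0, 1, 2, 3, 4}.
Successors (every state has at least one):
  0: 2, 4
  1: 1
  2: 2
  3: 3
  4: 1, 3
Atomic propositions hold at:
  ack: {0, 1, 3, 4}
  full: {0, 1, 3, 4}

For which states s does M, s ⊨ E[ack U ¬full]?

Sat(¬full) = {2}
E[ack U ¬full]: least fixpoint, start Z0 = Sat(¬full) = {2}, add states in Sat(ack) with some successor in Z. Z1 = {0, 2}; fixed.
Sat(E[ack U ¬full]) = {0, 2}

{0, 2}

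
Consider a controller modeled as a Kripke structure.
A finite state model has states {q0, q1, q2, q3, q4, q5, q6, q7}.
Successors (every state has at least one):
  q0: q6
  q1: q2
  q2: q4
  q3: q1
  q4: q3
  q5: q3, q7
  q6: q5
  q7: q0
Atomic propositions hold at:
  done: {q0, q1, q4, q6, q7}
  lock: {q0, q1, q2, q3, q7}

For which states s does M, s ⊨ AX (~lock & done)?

Sat(~lock) = {q4, q5, q6}
Sat(~lock & done) = {q4, q6}
Sat(AX (~lock & done)) = {s : every successor in {q4, q6}} = {q0, q2}

{q0, q2}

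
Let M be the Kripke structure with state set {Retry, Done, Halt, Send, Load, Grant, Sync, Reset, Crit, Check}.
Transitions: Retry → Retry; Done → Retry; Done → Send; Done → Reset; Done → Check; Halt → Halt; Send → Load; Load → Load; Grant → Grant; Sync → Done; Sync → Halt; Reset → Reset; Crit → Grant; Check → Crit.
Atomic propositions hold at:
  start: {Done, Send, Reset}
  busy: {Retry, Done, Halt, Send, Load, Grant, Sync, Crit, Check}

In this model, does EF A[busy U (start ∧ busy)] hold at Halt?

Sat(start ∧ busy) = {Done, Send}
A[busy U (start ∧ busy)]: least fixpoint, start Z0 = Sat((start ∧ busy)) = {Done, Send}, add states in Sat(busy) with every successor in Z. Already a fixed point.
Sat(A[busy U (start ∧ busy)]) = {Done, Send}
EF A[busy U (start ∧ busy)]: least fixpoint, start Z0 = {Done, Send}, add states with some successor in Z. Z1 = {Done, Send, Sync}; fixed.
Sat(EF A[busy U (start ∧ busy)]) = {Done, Send, Sync}
Halt ∉ Sat(EF A[busy U (start ∧ busy)]) = {Done, Send, Sync}, so the formula does not hold at Halt.

No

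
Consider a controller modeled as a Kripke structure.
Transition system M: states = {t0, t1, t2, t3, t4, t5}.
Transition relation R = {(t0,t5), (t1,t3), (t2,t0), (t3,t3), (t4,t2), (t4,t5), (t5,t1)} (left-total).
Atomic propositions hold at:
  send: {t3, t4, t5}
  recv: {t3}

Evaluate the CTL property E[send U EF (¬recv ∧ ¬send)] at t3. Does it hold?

No

Sat(¬recv) = {t0, t1, t2, t4, t5}
Sat(¬send) = {t0, t1, t2}
Sat(¬recv ∧ ¬send) = {t0, t1, t2}
EF (¬recv ∧ ¬send): least fixpoint, start Z0 = {t0, t1, t2}, add states with some successor in Z. Z1 = {t0, t1, t2, t4, t5}; fixed.
Sat(EF (¬recv ∧ ¬send)) = {t0, t1, t2, t4, t5}
E[send U EF (¬recv ∧ ¬send)]: least fixpoint, start Z0 = Sat(EF (¬recv ∧ ¬send)) = {t0, t1, t2, t4, t5}, add states in Sat(send) with some successor in Z. Already a fixed point.
Sat(E[send U EF (¬recv ∧ ¬send)]) = {t0, t1, t2, t4, t5}
t3 ∉ Sat(E[send U EF (¬recv ∧ ¬send)]) = {t0, t1, t2, t4, t5}, so the formula does not hold at t3.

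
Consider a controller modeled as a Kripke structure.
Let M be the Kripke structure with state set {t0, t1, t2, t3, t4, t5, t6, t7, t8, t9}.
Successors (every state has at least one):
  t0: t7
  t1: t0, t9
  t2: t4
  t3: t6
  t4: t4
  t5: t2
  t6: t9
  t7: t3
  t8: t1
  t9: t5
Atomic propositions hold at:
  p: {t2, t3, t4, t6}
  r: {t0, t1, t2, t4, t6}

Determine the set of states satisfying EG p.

EG p: greatest fixpoint, start Z0 = {t2, t3, t4, t6}, keep only states in Sat with some successor in Z. Z1 = {t2, t3, t4}; Z2 = {t2, t4}; fixed.
Sat(EG p) = {t2, t4}

{t2, t4}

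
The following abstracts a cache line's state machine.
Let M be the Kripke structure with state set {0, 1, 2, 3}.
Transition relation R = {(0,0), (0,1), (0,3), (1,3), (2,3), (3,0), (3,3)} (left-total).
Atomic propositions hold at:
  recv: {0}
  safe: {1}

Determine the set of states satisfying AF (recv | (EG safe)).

{0}

EG safe: greatest fixpoint, start Z0 = {1}, keep only states in Sat with some successor in Z. Z1 = ∅; fixed.
Sat(EG safe) = ∅
Sat(recv | (EG safe)) = {0}
AF (recv | (EG safe)): least fixpoint, start Z0 = {0}, add states with every successor in Z. Already a fixed point.
Sat(AF (recv | (EG safe))) = {0}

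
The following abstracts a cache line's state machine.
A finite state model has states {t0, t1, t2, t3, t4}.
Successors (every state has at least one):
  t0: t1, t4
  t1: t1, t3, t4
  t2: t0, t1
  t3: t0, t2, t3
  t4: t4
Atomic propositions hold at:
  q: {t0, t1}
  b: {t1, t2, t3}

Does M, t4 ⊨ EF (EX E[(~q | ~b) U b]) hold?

No

Sat(~q) = {t2, t3, t4}
Sat(~b) = {t0, t4}
Sat(~q | ~b) = {t0, t2, t3, t4}
E[(~q | ~b) U b]: least fixpoint, start Z0 = Sat(b) = {t1, t2, t3}, add states in Sat(~q | ~b) with some successor in Z. Z1 = {t0, t1, t2, t3}; fixed.
Sat(E[(~q | ~b) U b]) = {t0, t1, t2, t3}
Sat(EX E[(~q | ~b) U b]) = {s : some successor in {t0, t1, t2, t3}} = {t0, t1, t2, t3}
EF (EX E[(~q | ~b) U b]): least fixpoint, start Z0 = {t0, t1, t2, t3}, add states with some successor in Z. Already a fixed point.
Sat(EF (EX E[(~q | ~b) U b])) = {t0, t1, t2, t3}
t4 ∉ Sat(EF (EX E[(~q | ~b) U b])) = {t0, t1, t2, t3}, so the formula does not hold at t4.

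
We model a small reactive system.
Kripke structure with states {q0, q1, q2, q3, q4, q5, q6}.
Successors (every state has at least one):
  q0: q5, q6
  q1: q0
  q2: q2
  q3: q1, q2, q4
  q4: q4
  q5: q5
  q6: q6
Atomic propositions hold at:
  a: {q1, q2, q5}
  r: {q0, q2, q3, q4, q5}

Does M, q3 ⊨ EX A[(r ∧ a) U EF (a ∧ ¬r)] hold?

Sat(r ∧ a) = {q2, q5}
Sat(¬r) = {q1, q6}
Sat(a ∧ ¬r) = {q1}
EF (a ∧ ¬r): least fixpoint, start Z0 = {q1}, add states with some successor in Z. Z1 = {q1, q3}; fixed.
Sat(EF (a ∧ ¬r)) = {q1, q3}
A[(r ∧ a) U EF (a ∧ ¬r)]: least fixpoint, start Z0 = Sat(EF (a ∧ ¬r)) = {q1, q3}, add states in Sat(r ∧ a) with every successor in Z. Already a fixed point.
Sat(A[(r ∧ a) U EF (a ∧ ¬r)]) = {q1, q3}
Sat(EX A[(r ∧ a) U EF (a ∧ ¬r)]) = {s : some successor in {q1, q3}} = {q3}
q3 ∈ Sat(EX A[(r ∧ a) U EF (a ∧ ¬r)]) = {q3}, so the formula holds at q3.

Yes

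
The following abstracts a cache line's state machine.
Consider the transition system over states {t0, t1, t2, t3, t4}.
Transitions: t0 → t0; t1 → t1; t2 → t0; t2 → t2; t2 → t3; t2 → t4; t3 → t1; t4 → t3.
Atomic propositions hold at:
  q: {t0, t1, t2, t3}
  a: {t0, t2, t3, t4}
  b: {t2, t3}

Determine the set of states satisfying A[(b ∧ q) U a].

{t0, t2, t3, t4}

Sat(b ∧ q) = {t2, t3}
A[(b ∧ q) U a]: least fixpoint, start Z0 = Sat(a) = {t0, t2, t3, t4}, add states in Sat(b ∧ q) with every successor in Z. Already a fixed point.
Sat(A[(b ∧ q) U a]) = {t0, t2, t3, t4}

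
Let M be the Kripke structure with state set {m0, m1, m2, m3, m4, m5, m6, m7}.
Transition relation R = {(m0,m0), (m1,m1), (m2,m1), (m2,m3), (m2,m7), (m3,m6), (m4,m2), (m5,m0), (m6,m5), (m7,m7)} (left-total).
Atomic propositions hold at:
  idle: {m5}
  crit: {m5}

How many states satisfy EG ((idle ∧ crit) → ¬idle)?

Sat(idle ∧ crit) = {m5}
Sat(¬idle) = {m0, m1, m2, m3, m4, m6, m7}
Sat((idle ∧ crit) → ¬idle) = {m0, m1, m2, m3, m4, m6, m7}
EG ((idle ∧ crit) → ¬idle): greatest fixpoint, start Z0 = {m0, m1, m2, m3, m4, m6, m7}, keep only states in Sat with some successor in Z. Z1 = {m0, m1, m2, m3, m4, m7}; Z2 = {m0, m1, m2, m4, m7}; fixed.
Sat(EG ((idle ∧ crit) → ¬idle)) = {m0, m1, m2, m4, m7}
|Sat(EG ((idle ∧ crit) → ¬idle))| = |{m0, m1, m2, m4, m7}| = 5.

5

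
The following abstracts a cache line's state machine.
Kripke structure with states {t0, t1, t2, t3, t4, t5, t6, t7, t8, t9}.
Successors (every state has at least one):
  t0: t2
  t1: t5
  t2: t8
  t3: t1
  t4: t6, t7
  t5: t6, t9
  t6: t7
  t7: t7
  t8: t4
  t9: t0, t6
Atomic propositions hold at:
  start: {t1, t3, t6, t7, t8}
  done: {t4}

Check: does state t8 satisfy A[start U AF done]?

Yes

AF done: least fixpoint, start Z0 = {t4}, add states with every successor in Z. Z1 = {t4, t8}; Z2 = {t2, t4, t8}; Z3 = {t0, t2, t4, t8}; fixed.
Sat(AF done) = {t0, t2, t4, t8}
A[start U AF done]: least fixpoint, start Z0 = Sat(AF done) = {t0, t2, t4, t8}, add states in Sat(start) with every successor in Z. Already a fixed point.
Sat(A[start U AF done]) = {t0, t2, t4, t8}
t8 ∈ Sat(A[start U AF done]) = {t0, t2, t4, t8}, so the formula holds at t8.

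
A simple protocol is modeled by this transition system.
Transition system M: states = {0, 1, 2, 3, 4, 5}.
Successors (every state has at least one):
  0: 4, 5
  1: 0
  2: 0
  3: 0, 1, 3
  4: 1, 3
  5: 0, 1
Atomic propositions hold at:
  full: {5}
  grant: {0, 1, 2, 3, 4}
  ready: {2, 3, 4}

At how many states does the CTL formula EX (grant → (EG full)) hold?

1

EG full: greatest fixpoint, start Z0 = {5}, keep only states in Sat with some successor in Z. Z1 = ∅; fixed.
Sat(EG full) = ∅
Sat(grant → (EG full)) = {5}
Sat(EX (grant → (EG full))) = {s : some successor in {5}} = {0}
|Sat(EX (grant → (EG full)))| = |{0}| = 1.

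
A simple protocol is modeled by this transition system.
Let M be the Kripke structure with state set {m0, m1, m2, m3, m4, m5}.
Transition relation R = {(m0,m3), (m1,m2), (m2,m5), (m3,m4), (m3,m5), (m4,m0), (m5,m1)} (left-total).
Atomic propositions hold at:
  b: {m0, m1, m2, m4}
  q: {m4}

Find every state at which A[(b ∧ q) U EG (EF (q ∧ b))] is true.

{m0, m3, m4}

Sat(b ∧ q) = {m4}
Sat(q ∧ b) = {m4}
EF (q ∧ b): least fixpoint, start Z0 = {m4}, add states with some successor in Z. Z1 = {m3, m4}; Z2 = {m0, m3, m4}; fixed.
Sat(EF (q ∧ b)) = {m0, m3, m4}
EG (EF (q ∧ b)): greatest fixpoint, start Z0 = {m0, m3, m4}, keep only states in Sat with some successor in Z. Already a fixed point.
Sat(EG (EF (q ∧ b))) = {m0, m3, m4}
A[(b ∧ q) U EG (EF (q ∧ b))]: least fixpoint, start Z0 = Sat(EG (EF (q ∧ b))) = {m0, m3, m4}, add states in Sat(b ∧ q) with every successor in Z. Already a fixed point.
Sat(A[(b ∧ q) U EG (EF (q ∧ b))]) = {m0, m3, m4}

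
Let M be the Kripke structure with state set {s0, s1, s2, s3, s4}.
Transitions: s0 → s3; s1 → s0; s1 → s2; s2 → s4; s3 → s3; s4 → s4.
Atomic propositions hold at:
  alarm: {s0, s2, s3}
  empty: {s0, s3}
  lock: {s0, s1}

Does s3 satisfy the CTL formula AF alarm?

Yes

AF alarm: least fixpoint, start Z0 = {s0, s2, s3}, add states with every successor in Z. Z1 = {s0, s1, s2, s3}; fixed.
Sat(AF alarm) = {s0, s1, s2, s3}
s3 ∈ Sat(AF alarm) = {s0, s1, s2, s3}, so the formula holds at s3.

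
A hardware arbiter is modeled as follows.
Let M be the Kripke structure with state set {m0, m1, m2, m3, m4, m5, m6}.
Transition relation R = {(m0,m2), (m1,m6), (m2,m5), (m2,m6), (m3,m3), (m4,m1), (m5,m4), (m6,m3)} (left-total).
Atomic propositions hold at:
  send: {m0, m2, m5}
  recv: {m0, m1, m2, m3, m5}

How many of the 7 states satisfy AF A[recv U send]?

3

A[recv U send]: least fixpoint, start Z0 = Sat(send) = {m0, m2, m5}, add states in Sat(recv) with every successor in Z. Already a fixed point.
Sat(A[recv U send]) = {m0, m2, m5}
AF A[recv U send]: least fixpoint, start Z0 = {m0, m2, m5}, add states with every successor in Z. Already a fixed point.
Sat(AF A[recv U send]) = {m0, m2, m5}
|Sat(AF A[recv U send])| = |{m0, m2, m5}| = 3.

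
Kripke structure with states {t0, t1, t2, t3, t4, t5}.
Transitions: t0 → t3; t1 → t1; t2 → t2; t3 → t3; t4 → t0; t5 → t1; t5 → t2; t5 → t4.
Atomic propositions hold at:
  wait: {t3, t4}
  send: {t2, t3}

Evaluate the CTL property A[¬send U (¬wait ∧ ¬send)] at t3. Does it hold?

No

Sat(¬send) = {t0, t1, t4, t5}
Sat(¬wait) = {t0, t1, t2, t5}
Sat(¬wait ∧ ¬send) = {t0, t1, t5}
A[¬send U (¬wait ∧ ¬send)]: least fixpoint, start Z0 = Sat((¬wait ∧ ¬send)) = {t0, t1, t5}, add states in Sat(¬send) with every successor in Z. Z1 = {t0, t1, t4, t5}; fixed.
Sat(A[¬send U (¬wait ∧ ¬send)]) = {t0, t1, t4, t5}
t3 ∉ Sat(A[¬send U (¬wait ∧ ¬send)]) = {t0, t1, t4, t5}, so the formula does not hold at t3.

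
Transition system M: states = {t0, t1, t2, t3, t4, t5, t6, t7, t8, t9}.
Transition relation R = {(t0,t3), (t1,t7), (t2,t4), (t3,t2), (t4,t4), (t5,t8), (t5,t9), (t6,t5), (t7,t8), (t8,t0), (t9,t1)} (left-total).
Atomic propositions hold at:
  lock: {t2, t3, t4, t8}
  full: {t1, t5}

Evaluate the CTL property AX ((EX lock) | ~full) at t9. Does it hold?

No

Sat(EX lock) = {s : some successor in {t2, t3, t4, t8}} = {t0, t2, t3, t4, t5, t7}
Sat(~full) = {t0, t2, t3, t4, t6, t7, t8, t9}
Sat((EX lock) | ~full) = {t0, t2, t3, t4, t5, t6, t7, t8, t9}
Sat(AX ((EX lock) | ~full)) = {s : every successor in {t0, t2, t3, t4, t5, t6, t7, t8, t9}} = {t0, t1, t2, t3, t4, t5, t6, t7, t8}
t9 ∉ Sat(AX ((EX lock) | ~full)) = {t0, t1, t2, t3, t4, t5, t6, t7, t8}, so the formula does not hold at t9.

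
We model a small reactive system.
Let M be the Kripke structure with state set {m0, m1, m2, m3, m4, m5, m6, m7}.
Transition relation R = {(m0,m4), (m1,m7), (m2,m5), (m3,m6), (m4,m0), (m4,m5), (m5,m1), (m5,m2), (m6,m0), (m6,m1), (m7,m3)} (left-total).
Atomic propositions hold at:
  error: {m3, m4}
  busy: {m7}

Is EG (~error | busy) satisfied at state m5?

Sat(~error) = {m0, m1, m2, m5, m6, m7}
Sat(~error | busy) = {m0, m1, m2, m5, m6, m7}
EG (~error | busy): greatest fixpoint, start Z0 = {m0, m1, m2, m5, m6, m7}, keep only states in Sat with some successor in Z. Z1 = {m1, m2, m5, m6}; Z2 = {m2, m5, m6}; Z3 = {m2, m5}; fixed.
Sat(EG (~error | busy)) = {m2, m5}
m5 ∈ Sat(EG (~error | busy)) = {m2, m5}, so the formula holds at m5.

Yes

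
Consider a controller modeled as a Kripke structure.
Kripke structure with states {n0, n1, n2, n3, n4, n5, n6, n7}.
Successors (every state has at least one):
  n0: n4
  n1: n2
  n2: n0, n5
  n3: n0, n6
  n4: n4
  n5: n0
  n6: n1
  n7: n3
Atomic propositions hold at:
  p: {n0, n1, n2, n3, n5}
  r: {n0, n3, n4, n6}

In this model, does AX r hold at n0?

Yes

Sat(AX r) = {s : every successor in {n0, n3, n4, n6}} = {n0, n3, n4, n5, n7}
n0 ∈ Sat(AX r) = {n0, n3, n4, n5, n7}, so the formula holds at n0.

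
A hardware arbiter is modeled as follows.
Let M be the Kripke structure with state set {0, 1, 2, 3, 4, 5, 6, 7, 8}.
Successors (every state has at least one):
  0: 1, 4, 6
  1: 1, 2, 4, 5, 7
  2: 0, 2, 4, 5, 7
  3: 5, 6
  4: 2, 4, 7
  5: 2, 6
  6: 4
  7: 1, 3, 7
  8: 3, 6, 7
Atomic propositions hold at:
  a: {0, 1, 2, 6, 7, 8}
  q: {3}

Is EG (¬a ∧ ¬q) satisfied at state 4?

Yes

Sat(¬a) = {3, 4, 5}
Sat(¬q) = {0, 1, 2, 4, 5, 6, 7, 8}
Sat(¬a ∧ ¬q) = {4, 5}
EG (¬a ∧ ¬q): greatest fixpoint, start Z0 = {4, 5}, keep only states in Sat with some successor in Z. Z1 = {4}; fixed.
Sat(EG (¬a ∧ ¬q)) = {4}
4 ∈ Sat(EG (¬a ∧ ¬q)) = {4}, so the formula holds at 4.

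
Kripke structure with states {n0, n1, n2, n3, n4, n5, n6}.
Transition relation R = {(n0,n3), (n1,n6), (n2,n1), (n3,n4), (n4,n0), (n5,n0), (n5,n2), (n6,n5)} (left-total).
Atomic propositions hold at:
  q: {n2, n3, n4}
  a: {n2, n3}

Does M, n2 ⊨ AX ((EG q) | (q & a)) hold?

No

EG q: greatest fixpoint, start Z0 = {n2, n3, n4}, keep only states in Sat with some successor in Z. Z1 = {n3}; Z2 = ∅; fixed.
Sat(EG q) = ∅
Sat(q & a) = {n2, n3}
Sat((EG q) | (q & a)) = {n2, n3}
Sat(AX ((EG q) | (q & a))) = {s : every successor in {n2, n3}} = {n0}
n2 ∉ Sat(AX ((EG q) | (q & a))) = {n0}, so the formula does not hold at n2.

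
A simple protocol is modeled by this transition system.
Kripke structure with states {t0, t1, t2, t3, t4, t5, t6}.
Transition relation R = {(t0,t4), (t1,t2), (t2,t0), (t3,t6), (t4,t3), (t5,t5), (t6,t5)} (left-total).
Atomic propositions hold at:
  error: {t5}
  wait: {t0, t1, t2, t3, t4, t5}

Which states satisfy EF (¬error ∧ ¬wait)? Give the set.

Sat(¬error) = {t0, t1, t2, t3, t4, t6}
Sat(¬wait) = {t6}
Sat(¬error ∧ ¬wait) = {t6}
EF (¬error ∧ ¬wait): least fixpoint, start Z0 = {t6}, add states with some successor in Z. Z1 = {t3, t6}; Z2 = {t3, t4, t6}; Z3 = {t0, t3, t4, t6}; Z4 = {t0, t2, t3, t4, t6}; Z5 = {t0, t1, t2, t3, t4, t6}; fixed.
Sat(EF (¬error ∧ ¬wait)) = {t0, t1, t2, t3, t4, t6}

{t0, t1, t2, t3, t4, t6}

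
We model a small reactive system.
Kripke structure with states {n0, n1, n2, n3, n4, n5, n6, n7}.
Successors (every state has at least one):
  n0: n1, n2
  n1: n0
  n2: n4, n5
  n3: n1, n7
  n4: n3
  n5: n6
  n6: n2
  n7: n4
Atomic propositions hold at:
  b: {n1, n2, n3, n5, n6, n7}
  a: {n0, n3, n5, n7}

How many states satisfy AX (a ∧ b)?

Sat(a ∧ b) = {n3, n5, n7}
Sat(AX (a ∧ b)) = {s : every successor in {n3, n5, n7}} = {n4}
|Sat(AX (a ∧ b))| = |{n4}| = 1.

1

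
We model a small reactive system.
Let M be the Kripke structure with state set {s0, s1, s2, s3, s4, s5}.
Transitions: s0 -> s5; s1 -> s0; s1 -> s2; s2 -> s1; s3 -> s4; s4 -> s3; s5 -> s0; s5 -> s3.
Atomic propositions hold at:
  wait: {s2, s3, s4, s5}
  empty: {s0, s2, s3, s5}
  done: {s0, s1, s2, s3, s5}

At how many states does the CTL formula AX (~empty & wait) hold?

1

Sat(~empty) = {s1, s4}
Sat(~empty & wait) = {s4}
Sat(AX (~empty & wait)) = {s : every successor in {s4}} = {s3}
|Sat(AX (~empty & wait))| = |{s3}| = 1.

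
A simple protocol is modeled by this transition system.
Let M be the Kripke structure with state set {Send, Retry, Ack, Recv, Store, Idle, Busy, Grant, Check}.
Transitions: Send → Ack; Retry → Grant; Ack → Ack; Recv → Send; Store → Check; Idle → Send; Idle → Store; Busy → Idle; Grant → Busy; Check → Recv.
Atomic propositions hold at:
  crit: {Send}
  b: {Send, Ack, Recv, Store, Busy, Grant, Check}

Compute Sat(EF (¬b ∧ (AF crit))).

Sat(¬b) = {Retry, Idle}
AF crit: least fixpoint, start Z0 = {Send}, add states with every successor in Z. Z1 = {Send, Recv}; Z2 = {Send, Recv, Check}; Z3 = {Send, Recv, Store, Check}; Z4 = {Send, Recv, Store, Idle, Check}; Z5 = {Send, Recv, Store, Idle, Busy, Check}; Z6 = {Send, Recv, Store, Idle, Busy, Grant, Check}; Z7 = {Send, Retry, Recv, Store, Idle, Busy, Grant, Check}; fixed.
Sat(AF crit) = {Send, Retry, Recv, Store, Idle, Busy, Grant, Check}
Sat(¬b ∧ (AF crit)) = {Retry, Idle}
EF (¬b ∧ (AF crit)): least fixpoint, start Z0 = {Retry, Idle}, add states with some successor in Z. Z1 = {Retry, Idle, Busy}; Z2 = {Retry, Idle, Busy, Grant}; fixed.
Sat(EF (¬b ∧ (AF crit))) = {Retry, Idle, Busy, Grant}

{Retry, Idle, Busy, Grant}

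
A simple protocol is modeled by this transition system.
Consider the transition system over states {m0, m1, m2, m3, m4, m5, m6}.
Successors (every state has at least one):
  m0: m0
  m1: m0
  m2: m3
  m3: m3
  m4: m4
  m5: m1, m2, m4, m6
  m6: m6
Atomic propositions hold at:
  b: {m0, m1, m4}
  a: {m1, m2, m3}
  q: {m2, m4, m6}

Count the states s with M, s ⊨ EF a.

EF a: least fixpoint, start Z0 = {m1, m2, m3}, add states with some successor in Z. Z1 = {m1, m2, m3, m5}; fixed.
Sat(EF a) = {m1, m2, m3, m5}
|Sat(EF a)| = |{m1, m2, m3, m5}| = 4.

4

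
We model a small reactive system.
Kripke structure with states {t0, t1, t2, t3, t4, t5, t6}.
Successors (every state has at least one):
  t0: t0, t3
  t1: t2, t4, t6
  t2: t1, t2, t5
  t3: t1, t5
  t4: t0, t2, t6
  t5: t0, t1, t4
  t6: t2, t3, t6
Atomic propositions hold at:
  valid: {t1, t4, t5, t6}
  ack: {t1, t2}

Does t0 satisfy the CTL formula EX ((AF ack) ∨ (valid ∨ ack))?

No

AF ack: least fixpoint, start Z0 = {t1, t2}, add states with every successor in Z. Already a fixed point.
Sat(AF ack) = {t1, t2}
Sat(valid ∨ ack) = {t1, t2, t4, t5, t6}
Sat((AF ack) ∨ (valid ∨ ack)) = {t1, t2, t4, t5, t6}
Sat(EX ((AF ack) ∨ (valid ∨ ack))) = {s : some successor in {t1, t2, t4, t5, t6}} = {t1, t2, t3, t4, t5, t6}
t0 ∉ Sat(EX ((AF ack) ∨ (valid ∨ ack))) = {t1, t2, t3, t4, t5, t6}, so the formula does not hold at t0.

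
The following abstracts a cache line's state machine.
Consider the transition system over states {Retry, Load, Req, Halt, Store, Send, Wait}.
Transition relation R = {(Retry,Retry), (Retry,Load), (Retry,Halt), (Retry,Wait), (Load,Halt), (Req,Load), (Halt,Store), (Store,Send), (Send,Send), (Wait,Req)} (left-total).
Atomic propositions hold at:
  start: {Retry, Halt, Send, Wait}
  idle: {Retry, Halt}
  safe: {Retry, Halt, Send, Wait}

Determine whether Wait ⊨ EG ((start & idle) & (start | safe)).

No

Sat(start & idle) = {Retry, Halt}
Sat(start | safe) = {Retry, Halt, Send, Wait}
Sat((start & idle) & (start | safe)) = {Retry, Halt}
EG ((start & idle) & (start | safe)): greatest fixpoint, start Z0 = {Retry, Halt}, keep only states in Sat with some successor in Z. Z1 = {Retry}; fixed.
Sat(EG ((start & idle) & (start | safe))) = {Retry}
Wait ∉ Sat(EG ((start & idle) & (start | safe))) = {Retry}, so the formula does not hold at Wait.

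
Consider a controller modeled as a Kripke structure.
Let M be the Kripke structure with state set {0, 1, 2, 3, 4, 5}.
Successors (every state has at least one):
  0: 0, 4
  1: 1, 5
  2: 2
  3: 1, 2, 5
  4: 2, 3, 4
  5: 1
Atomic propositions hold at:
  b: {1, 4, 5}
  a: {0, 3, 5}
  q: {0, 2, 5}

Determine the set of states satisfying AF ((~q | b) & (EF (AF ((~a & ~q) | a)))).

Sat(~q) = {1, 3, 4}
Sat(~q | b) = {1, 3, 4, 5}
Sat(~a) = {1, 2, 4}
Sat(~a & ~q) = {1, 4}
Sat((~a & ~q) | a) = {0, 1, 3, 4, 5}
AF ((~a & ~q) | a): least fixpoint, start Z0 = {0, 1, 3, 4, 5}, add states with every successor in Z. Already a fixed point.
Sat(AF ((~a & ~q) | a)) = {0, 1, 3, 4, 5}
EF (AF ((~a & ~q) | a)): least fixpoint, start Z0 = {0, 1, 3, 4, 5}, add states with some successor in Z. Already a fixed point.
Sat(EF (AF ((~a & ~q) | a))) = {0, 1, 3, 4, 5}
Sat((~q | b) & (EF (AF ((~a & ~q) | a)))) = {1, 3, 4, 5}
AF ((~q | b) & (EF (AF ((~a & ~q) | a)))): least fixpoint, start Z0 = {1, 3, 4, 5}, add states with every successor in Z. Already a fixed point.
Sat(AF ((~q | b) & (EF (AF ((~a & ~q) | a))))) = {1, 3, 4, 5}

{1, 3, 4, 5}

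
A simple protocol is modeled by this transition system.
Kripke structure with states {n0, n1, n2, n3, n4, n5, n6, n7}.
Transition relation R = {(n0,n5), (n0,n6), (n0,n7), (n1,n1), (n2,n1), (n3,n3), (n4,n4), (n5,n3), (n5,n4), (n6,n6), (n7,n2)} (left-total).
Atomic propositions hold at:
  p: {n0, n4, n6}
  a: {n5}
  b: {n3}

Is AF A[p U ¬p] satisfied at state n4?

Sat(¬p) = {n1, n2, n3, n5, n7}
A[p U ¬p]: least fixpoint, start Z0 = Sat(¬p) = {n1, n2, n3, n5, n7}, add states in Sat(p) with every successor in Z. Already a fixed point.
Sat(A[p U ¬p]) = {n1, n2, n3, n5, n7}
AF A[p U ¬p]: least fixpoint, start Z0 = {n1, n2, n3, n5, n7}, add states with every successor in Z. Already a fixed point.
Sat(AF A[p U ¬p]) = {n1, n2, n3, n5, n7}
n4 ∉ Sat(AF A[p U ¬p]) = {n1, n2, n3, n5, n7}, so the formula does not hold at n4.

No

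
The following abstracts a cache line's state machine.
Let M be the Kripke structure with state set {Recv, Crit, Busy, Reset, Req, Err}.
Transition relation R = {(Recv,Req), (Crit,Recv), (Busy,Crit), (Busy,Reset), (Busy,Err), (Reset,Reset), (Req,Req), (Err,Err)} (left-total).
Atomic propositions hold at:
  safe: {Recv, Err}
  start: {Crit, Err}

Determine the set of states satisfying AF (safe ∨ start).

Sat(safe ∨ start) = {Recv, Crit, Err}
AF (safe ∨ start): least fixpoint, start Z0 = {Recv, Crit, Err}, add states with every successor in Z. Already a fixed point.
Sat(AF (safe ∨ start)) = {Recv, Crit, Err}

{Recv, Crit, Err}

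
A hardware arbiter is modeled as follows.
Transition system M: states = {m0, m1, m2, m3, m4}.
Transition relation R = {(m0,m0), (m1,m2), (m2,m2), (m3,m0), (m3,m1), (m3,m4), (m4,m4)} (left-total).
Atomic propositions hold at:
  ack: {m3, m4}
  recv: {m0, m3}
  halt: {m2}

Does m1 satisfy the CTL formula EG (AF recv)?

AF recv: least fixpoint, start Z0 = {m0, m3}, add states with every successor in Z. Already a fixed point.
Sat(AF recv) = {m0, m3}
EG (AF recv): greatest fixpoint, start Z0 = {m0, m3}, keep only states in Sat with some successor in Z. Already a fixed point.
Sat(EG (AF recv)) = {m0, m3}
m1 ∉ Sat(EG (AF recv)) = {m0, m3}, so the formula does not hold at m1.

No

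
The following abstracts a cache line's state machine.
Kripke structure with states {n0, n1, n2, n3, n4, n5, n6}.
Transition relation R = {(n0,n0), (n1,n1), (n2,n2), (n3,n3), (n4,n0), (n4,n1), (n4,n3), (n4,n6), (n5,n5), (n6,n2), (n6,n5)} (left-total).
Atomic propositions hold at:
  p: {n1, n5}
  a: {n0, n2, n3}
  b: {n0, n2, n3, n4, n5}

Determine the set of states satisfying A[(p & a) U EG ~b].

{n1}

Sat(p & a) = ∅
Sat(~b) = {n1, n6}
EG ~b: greatest fixpoint, start Z0 = {n1, n6}, keep only states in Sat with some successor in Z. Z1 = {n1}; fixed.
Sat(EG ~b) = {n1}
A[(p & a) U EG ~b]: least fixpoint, start Z0 = Sat(EG ~b) = {n1}, add states in Sat(p & a) with every successor in Z. Already a fixed point.
Sat(A[(p & a) U EG ~b]) = {n1}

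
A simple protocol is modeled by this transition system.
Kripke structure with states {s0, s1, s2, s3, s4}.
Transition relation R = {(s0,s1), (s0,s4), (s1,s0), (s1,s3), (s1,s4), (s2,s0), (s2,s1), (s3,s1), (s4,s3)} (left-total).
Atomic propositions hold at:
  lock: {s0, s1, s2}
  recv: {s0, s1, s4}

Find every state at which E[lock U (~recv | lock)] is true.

{s0, s1, s2, s3}

Sat(~recv) = {s2, s3}
Sat(~recv | lock) = {s0, s1, s2, s3}
E[lock U (~recv | lock)]: least fixpoint, start Z0 = Sat((~recv | lock)) = {s0, s1, s2, s3}, add states in Sat(lock) with some successor in Z. Already a fixed point.
Sat(E[lock U (~recv | lock)]) = {s0, s1, s2, s3}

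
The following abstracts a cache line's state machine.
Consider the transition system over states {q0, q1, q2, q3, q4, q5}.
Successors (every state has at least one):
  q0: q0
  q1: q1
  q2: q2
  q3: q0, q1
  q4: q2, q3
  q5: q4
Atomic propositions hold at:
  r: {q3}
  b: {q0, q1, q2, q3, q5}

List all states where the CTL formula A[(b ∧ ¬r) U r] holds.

{q3}

Sat(¬r) = {q0, q1, q2, q4, q5}
Sat(b ∧ ¬r) = {q0, q1, q2, q5}
A[(b ∧ ¬r) U r]: least fixpoint, start Z0 = Sat(r) = {q3}, add states in Sat(b ∧ ¬r) with every successor in Z. Already a fixed point.
Sat(A[(b ∧ ¬r) U r]) = {q3}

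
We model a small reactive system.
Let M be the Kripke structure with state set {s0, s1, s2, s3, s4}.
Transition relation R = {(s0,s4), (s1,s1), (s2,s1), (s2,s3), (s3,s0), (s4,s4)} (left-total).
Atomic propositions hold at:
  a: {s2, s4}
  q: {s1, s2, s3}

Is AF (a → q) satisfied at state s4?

Sat(a → q) = {s0, s1, s2, s3}
AF (a → q): least fixpoint, start Z0 = {s0, s1, s2, s3}, add states with every successor in Z. Already a fixed point.
Sat(AF (a → q)) = {s0, s1, s2, s3}
s4 ∉ Sat(AF (a → q)) = {s0, s1, s2, s3}, so the formula does not hold at s4.

No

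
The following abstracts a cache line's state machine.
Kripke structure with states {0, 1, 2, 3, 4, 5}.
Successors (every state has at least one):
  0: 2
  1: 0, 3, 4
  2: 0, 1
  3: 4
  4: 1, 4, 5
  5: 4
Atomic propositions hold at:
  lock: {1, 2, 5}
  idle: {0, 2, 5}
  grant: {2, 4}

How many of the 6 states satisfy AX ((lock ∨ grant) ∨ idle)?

5

Sat(lock ∨ grant) = {1, 2, 4, 5}
Sat((lock ∨ grant) ∨ idle) = {0, 1, 2, 4, 5}
Sat(AX ((lock ∨ grant) ∨ idle)) = {s : every successor in {0, 1, 2, 4, 5}} = {0, 2, 3, 4, 5}
|Sat(AX ((lock ∨ grant) ∨ idle))| = |{0, 2, 3, 4, 5}| = 5.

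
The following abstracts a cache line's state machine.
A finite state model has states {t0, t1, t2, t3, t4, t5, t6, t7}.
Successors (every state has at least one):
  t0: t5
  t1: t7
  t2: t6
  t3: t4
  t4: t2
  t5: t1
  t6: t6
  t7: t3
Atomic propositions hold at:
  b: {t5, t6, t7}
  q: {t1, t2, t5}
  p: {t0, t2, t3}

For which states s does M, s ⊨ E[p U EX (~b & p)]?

{t3, t4, t7}

Sat(~b) = {t0, t1, t2, t3, t4}
Sat(~b & p) = {t0, t2, t3}
Sat(EX (~b & p)) = {s : some successor in {t0, t2, t3}} = {t4, t7}
E[p U EX (~b & p)]: least fixpoint, start Z0 = Sat(EX (~b & p)) = {t4, t7}, add states in Sat(p) with some successor in Z. Z1 = {t3, t4, t7}; fixed.
Sat(E[p U EX (~b & p)]) = {t3, t4, t7}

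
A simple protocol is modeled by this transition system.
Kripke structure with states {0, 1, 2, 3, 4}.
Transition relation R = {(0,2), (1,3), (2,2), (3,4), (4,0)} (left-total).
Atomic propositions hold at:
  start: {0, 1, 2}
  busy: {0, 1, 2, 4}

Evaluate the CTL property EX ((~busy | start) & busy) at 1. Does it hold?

No

Sat(~busy) = {3}
Sat(~busy | start) = {0, 1, 2, 3}
Sat((~busy | start) & busy) = {0, 1, 2}
Sat(EX ((~busy | start) & busy)) = {s : some successor in {0, 1, 2}} = {0, 2, 4}
1 ∉ Sat(EX ((~busy | start) & busy)) = {0, 2, 4}, so the formula does not hold at 1.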